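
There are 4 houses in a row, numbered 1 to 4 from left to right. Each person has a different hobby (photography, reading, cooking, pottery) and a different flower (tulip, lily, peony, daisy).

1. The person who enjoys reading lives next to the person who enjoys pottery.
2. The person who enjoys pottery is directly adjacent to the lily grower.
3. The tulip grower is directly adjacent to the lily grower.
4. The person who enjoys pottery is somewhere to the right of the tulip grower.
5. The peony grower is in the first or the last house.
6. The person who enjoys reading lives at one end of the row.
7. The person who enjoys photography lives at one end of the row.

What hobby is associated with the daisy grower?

pottery

The person who enjoys photography is narrowed to house 1 or 4; consider each.
Placing it in house 4 leads to a contradiction, so it's in house 1.
The only hobby still possible for house 4 is reading.
Clue 1: the person who enjoys pottery is in house 3.
From clue 2, the lily grower must be in house 2.
From clue 3, the tulip grower must be in house 1.
The only hobby still possible for house 2 is cooking.
So house 3 gets daisy for flower.
House 4's flower must be peony (nothing else left).
So: house 1 = photography/tulip, house 2 = cooking/lily, house 3 = pottery/daisy, house 4 = reading/peony.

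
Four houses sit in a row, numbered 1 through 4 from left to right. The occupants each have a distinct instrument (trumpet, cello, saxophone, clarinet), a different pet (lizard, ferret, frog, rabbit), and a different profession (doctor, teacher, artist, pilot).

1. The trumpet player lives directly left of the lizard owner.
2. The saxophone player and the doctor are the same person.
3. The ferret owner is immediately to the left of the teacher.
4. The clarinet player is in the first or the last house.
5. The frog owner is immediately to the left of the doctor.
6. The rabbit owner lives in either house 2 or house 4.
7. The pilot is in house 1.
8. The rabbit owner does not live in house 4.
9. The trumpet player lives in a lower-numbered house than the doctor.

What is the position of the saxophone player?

4

The pilot is in house 1 (clue 7).
Clue 8: the rabbit owner is in house 2.
So house 4 gets lizard for pet.
Clue 1: the trumpet player is in house 3.
Clue 9 places the doctor in house 4.
The only profession still possible for house 2 is teacher.
The only profession still possible for house 3 is artist.
Clue 2 places the saxophone player in house 4.
Clue 3 places the ferret owner in house 1.
By clue 5, the frog owner is in house 3.
The only instrument still possible for house 1 is clarinet.
House 2's instrument must be cello (nothing else left).
So: house 1 = clarinet/ferret/pilot, house 2 = cello/rabbit/teacher, house 3 = trumpet/frog/artist, house 4 = saxophone/lizard/doctor.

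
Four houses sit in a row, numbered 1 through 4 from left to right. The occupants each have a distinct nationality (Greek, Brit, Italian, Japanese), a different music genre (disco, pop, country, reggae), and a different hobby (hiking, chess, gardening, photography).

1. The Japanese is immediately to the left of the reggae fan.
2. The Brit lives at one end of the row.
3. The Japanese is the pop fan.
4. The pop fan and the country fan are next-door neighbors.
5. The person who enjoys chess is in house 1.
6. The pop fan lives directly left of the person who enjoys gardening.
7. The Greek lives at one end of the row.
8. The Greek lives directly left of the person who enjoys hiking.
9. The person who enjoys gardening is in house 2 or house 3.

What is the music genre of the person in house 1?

The person who enjoys chess is in house 1 (clue 5).
By clue 8, the Greek is in house 1.
By clue 8, the person who enjoys hiking is in house 2.
The only nationality still possible for house 4 is Brit.
The only hobby still possible for house 3 is gardening.
House 4 hobby: only photography fits.
The pop fan is in house 2 (clue 6).
By clue 3, the Japanese is in house 2.
The only nationality still possible for house 3 is Italian.
Clue 1: the reggae fan is in house 3.
The only music genre still possible for house 4 is disco.
House 1 music genre: only country fits.
So: house 1 = Greek/country/chess, house 2 = Japanese/pop/hiking, house 3 = Italian/reggae/gardening, house 4 = Brit/disco/photography.

country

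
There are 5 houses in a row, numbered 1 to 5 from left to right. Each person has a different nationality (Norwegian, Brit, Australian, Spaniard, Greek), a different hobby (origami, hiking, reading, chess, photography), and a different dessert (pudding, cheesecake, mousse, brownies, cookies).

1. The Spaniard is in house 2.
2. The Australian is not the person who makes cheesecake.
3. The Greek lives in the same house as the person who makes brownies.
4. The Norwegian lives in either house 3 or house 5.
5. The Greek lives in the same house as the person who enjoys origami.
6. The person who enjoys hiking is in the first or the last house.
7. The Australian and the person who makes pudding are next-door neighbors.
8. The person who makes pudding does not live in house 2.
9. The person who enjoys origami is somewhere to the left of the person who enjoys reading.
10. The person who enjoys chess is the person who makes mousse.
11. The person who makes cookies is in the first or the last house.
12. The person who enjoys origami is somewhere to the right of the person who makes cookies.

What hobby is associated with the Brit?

hiking

By clue 1, the Spaniard is in house 2.
From clue 12, the person who makes cookies must be in house 1.
The only nationality still possible for house 1 is Brit.
The Greek is narrowed to house 3 or 4; consider each.
Placing it in house 4 leads to a contradiction, so it's in house 3.
The person who makes brownies is in house 3 (clue 3).
By clue 5, the person who enjoys origami is in house 3.
So house 4 gets Australian for nationality.
The only nationality still possible for house 5 is Norwegian.
By clue 7, the person who makes pudding is in house 5.
House 2 dessert: only cheesecake fits.
House 4's dessert must be mousse (nothing else left).
The person who enjoys chess is in house 4 (clue 10).
That leaves photography as the hobby for house 2.
House 1's hobby must be hiking (nothing else left).
House 5 hobby: only reading fits.
So: house 1 = Brit/hiking/cookies, house 2 = Spaniard/photography/cheesecake, house 3 = Greek/origami/brownies, house 4 = Australian/chess/mousse, house 5 = Norwegian/reading/pudding.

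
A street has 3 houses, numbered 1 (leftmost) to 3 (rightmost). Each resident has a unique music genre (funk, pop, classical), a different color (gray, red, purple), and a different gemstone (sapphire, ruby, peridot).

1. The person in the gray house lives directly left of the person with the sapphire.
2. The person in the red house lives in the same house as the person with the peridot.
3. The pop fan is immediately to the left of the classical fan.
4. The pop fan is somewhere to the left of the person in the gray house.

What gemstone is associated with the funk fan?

By clue 4, the pop fan is in house 1.
By clue 4, the person in the gray house is in house 2.
By clue 1, the person with the sapphire is in house 3.
From clue 3, the classical fan must be in house 2.
That leaves funk as the music genre for house 3.
House 1 gemstone: only peridot fits.
So house 2 gets ruby for gemstone.
Clue 2: the person in the red house is in house 1.
House 3's color must be purple (nothing else left).
So: house 1 = pop/red/peridot, house 2 = classical/gray/ruby, house 3 = funk/purple/sapphire.

sapphire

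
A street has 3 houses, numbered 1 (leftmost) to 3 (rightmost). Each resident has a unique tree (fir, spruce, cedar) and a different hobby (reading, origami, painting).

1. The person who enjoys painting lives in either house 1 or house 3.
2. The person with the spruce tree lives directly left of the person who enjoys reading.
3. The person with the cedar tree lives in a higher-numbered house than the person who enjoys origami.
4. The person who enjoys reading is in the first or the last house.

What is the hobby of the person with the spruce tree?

origami

From clue 4, the person who enjoys reading must be in house 3.
House 1's hobby must be painting (nothing else left).
House 2's hobby must be origami (nothing else left).
The person with the spruce tree is in house 2 (clue 2).
Clue 3 places the person with the cedar tree in house 3.
That leaves fir as the tree for house 1.
So: house 1 = fir/painting, house 2 = spruce/origami, house 3 = cedar/reading.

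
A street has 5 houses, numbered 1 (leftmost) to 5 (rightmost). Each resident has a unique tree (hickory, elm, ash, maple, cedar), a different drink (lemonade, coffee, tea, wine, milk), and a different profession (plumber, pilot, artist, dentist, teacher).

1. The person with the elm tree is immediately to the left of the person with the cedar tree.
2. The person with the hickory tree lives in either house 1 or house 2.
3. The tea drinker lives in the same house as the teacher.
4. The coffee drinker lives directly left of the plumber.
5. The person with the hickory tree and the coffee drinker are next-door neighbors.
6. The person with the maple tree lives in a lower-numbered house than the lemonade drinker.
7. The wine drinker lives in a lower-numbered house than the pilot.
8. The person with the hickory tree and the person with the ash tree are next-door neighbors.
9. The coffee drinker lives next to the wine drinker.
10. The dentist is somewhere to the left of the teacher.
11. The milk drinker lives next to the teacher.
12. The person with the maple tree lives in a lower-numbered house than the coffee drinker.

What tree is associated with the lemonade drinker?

cedar

House 5's tree must be cedar (nothing else left).
From clue 1, the person with the elm tree must be in house 4.
That leaves ash as the tree for house 3.
By clue 8, the person with the hickory tree is in house 2.
House 1 tree: only maple fits.
By clue 5, the coffee drinker is in house 3.
House 1's drink must be milk (nothing else left).
Clue 4: the plumber is in house 4.
The teacher is in house 2 (clue 11).
By clue 3, the tea drinker is in house 2.
Clue 10 places the dentist in house 1.
House 4's drink must be wine (nothing else left).
House 5's drink must be lemonade (nothing else left).
Clue 7 places the pilot in house 5.
That leaves artist as the profession for house 3.
So: house 1 = maple/milk/dentist, house 2 = hickory/tea/teacher, house 3 = ash/coffee/artist, house 4 = elm/wine/plumber, house 5 = cedar/lemonade/pilot.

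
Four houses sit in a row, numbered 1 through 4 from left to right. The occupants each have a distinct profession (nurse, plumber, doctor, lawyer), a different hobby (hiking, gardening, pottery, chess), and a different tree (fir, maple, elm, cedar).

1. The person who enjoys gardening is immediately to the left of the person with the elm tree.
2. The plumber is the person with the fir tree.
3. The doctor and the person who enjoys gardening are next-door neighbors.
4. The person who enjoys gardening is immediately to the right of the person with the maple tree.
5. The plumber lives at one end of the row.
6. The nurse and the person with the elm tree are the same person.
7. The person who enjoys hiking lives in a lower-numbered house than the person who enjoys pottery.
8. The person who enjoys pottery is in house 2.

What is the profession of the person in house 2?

From clue 8, the person who enjoys pottery must be in house 2.
The only hobby still possible for house 4 is chess.
The person with the elm tree is in house 4 (clue 1).
The person with the maple tree is in house 2 (clue 4).
From clue 6, the nurse must be in house 4.
Clue 7: the person who enjoys hiking is in house 1.
House 1 profession: only plumber fits.
So house 2 gets doctor for profession.
That leaves lawyer as the profession for house 3.
House 3 hobby: only gardening fits.
House 3's tree must be cedar (nothing else left).
The only tree still possible for house 1 is fir.
So: house 1 = plumber/hiking/fir, house 2 = doctor/pottery/maple, house 3 = lawyer/gardening/cedar, house 4 = nurse/chess/elm.

doctor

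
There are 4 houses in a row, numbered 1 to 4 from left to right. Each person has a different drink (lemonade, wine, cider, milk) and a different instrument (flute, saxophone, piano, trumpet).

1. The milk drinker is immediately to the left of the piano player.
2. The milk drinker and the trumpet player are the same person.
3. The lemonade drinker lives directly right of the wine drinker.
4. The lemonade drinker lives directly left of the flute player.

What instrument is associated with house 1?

trumpet

The only drink still possible for house 4 is cider.
The lemonade drinker is narrowed to house 2 or 3; consider each.
Placing it in house 2 leads to a contradiction, so it's in house 3.
By clue 3, the wine drinker is in house 2.
Clue 4 places the flute player in house 4.
House 1's drink must be milk (nothing else left).
Clue 1 places the piano player in house 2.
Clue 2: the trumpet player is in house 1.
House 3 instrument: only saxophone fits.
So: house 1 = milk/trumpet, house 2 = wine/piano, house 3 = lemonade/saxophone, house 4 = cider/flute.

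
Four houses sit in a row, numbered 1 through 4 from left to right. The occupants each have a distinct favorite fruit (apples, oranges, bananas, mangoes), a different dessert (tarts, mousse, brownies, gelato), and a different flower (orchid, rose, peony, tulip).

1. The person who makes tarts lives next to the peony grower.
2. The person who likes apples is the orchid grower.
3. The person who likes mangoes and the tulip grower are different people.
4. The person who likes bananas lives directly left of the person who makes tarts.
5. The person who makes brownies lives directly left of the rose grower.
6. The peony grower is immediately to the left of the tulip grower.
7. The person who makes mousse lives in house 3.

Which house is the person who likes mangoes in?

2

By clue 7, the person who makes mousse is in house 3.
The person who likes bananas is narrowed to house 1 or 3; consider each.
Placing it in house 1 leads to a contradiction, so it's in house 3.
The person who makes tarts is in house 4 (clue 4).
Clue 1: the peony grower is in house 3.
From clue 6, the tulip grower must be in house 4.
That leaves orchid as the flower for house 1.
So house 2 gets rose for flower.
From clue 2, the person who likes apples must be in house 1.
The person who makes brownies is in house 1 (clue 5).
The only favorite fruit still possible for house 2 is mangoes.
That leaves oranges as the favorite fruit for house 4.
That leaves gelato as the dessert for house 2.
So: house 1 = apples/brownies/orchid, house 2 = mangoes/gelato/rose, house 3 = bananas/mousse/peony, house 4 = oranges/tarts/tulip.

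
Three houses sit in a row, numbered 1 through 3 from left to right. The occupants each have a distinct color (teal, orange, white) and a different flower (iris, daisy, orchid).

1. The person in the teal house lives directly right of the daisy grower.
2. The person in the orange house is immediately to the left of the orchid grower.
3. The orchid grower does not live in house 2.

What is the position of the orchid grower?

Clue 3: the orchid grower is in house 3.
From clue 2, the person in the orange house must be in house 2.
That leaves white as the color for house 1.
House 3's color must be teal (nothing else left).
By clue 1, the daisy grower is in house 2.
That leaves iris as the flower for house 1.
So: house 1 = white/iris, house 2 = orange/daisy, house 3 = teal/orchid.

3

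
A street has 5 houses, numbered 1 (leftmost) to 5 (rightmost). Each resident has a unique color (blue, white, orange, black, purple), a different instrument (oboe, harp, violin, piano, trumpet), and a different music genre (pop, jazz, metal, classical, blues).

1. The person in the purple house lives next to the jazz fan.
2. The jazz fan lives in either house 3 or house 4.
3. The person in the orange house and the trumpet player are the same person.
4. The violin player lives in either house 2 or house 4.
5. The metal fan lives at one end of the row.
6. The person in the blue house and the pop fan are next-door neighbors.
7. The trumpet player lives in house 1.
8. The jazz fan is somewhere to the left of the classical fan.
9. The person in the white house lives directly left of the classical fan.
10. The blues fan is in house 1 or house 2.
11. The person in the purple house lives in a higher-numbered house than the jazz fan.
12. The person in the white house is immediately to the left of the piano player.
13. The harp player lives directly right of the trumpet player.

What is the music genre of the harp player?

Clue 7 places the trumpet player in house 1.
From clue 13, the harp player must be in house 2.
House 3's instrument must be oboe (nothing else left).
That leaves violin as the instrument for house 4.
So house 5 gets piano for instrument.
By clue 3, the person in the orange house is in house 1.
Clue 12: the person in the white house is in house 4.
House 5 color: only purple fits.
From clue 1, the jazz fan must be in house 4.
The classical fan is in house 5 (clue 8).
House 3's music genre must be pop (nothing else left).
The person in the blue house is in house 2 (clue 6).
That leaves black as the color for house 3.
That leaves metal as the music genre for house 1.
House 2's music genre must be blues (nothing else left).
So: house 1 = orange/trumpet/metal, house 2 = blue/harp/blues, house 3 = black/oboe/pop, house 4 = white/violin/jazz, house 5 = purple/piano/classical.

blues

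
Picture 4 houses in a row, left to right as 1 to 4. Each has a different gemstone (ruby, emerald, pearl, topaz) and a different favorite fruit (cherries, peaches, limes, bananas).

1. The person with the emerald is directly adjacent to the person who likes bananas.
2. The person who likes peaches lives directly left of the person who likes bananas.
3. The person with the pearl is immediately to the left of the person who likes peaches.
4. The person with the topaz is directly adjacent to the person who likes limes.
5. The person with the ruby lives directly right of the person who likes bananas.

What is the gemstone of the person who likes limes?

ruby

Clue 2 places the person who likes peaches in house 2.
Clue 2: the person who likes bananas is in house 3.
From clue 3, the person with the pearl must be in house 1.
By clue 5, the person with the ruby is in house 4.
Clue 1 places the person with the emerald in house 2.
House 3's gemstone must be topaz (nothing else left).
From clue 4, the person who likes limes must be in house 4.
So house 1 gets cherries for favorite fruit.
So: house 1 = pearl/cherries, house 2 = emerald/peaches, house 3 = topaz/bananas, house 4 = ruby/limes.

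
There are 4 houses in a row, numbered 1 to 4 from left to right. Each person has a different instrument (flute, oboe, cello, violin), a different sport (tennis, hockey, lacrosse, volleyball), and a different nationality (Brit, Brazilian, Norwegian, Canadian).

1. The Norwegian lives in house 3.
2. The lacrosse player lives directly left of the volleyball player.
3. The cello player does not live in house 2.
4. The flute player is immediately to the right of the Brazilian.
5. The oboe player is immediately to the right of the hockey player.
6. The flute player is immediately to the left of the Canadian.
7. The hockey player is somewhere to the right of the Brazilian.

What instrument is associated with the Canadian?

oboe

The Norwegian is in house 3 (clue 1).
So house 4 gets Canadian for nationality.
From clue 6, the flute player must be in house 3.
So house 1 gets cello for instrument.
House 2 instrument: only violin fits.
That leaves oboe as the instrument for house 4.
Clue 4: the Brazilian is in house 2.
Clue 5: the hockey player is in house 3.
House 1 nationality: only Brit fits.
By clue 2, the lacrosse player is in house 1.
Clue 2: the volleyball player is in house 2.
The only sport still possible for house 4 is tennis.
So: house 1 = cello/lacrosse/Brit, house 2 = violin/volleyball/Brazilian, house 3 = flute/hockey/Norwegian, house 4 = oboe/tennis/Canadian.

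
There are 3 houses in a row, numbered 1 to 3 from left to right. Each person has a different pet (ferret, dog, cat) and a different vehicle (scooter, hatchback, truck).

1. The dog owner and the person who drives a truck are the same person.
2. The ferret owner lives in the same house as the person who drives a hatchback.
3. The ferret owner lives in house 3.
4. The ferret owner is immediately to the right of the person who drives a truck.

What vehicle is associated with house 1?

scooter

The ferret owner is in house 3 (clue 3).
The person who drives a truck is in house 2 (clue 4).
By clue 1, the dog owner is in house 2.
The person who drives a hatchback is in house 3 (clue 2).
That leaves cat as the pet for house 1.
The only vehicle still possible for house 1 is scooter.
So: house 1 = cat/scooter, house 2 = dog/truck, house 3 = ferret/hatchback.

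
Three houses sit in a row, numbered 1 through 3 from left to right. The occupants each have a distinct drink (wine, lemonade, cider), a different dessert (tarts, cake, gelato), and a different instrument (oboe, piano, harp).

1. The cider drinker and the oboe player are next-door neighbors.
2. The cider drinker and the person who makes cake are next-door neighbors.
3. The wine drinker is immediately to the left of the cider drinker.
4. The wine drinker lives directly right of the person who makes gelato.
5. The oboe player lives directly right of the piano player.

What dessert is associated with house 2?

The wine drinker is in house 2 (clue 4).
The person who makes gelato is in house 1 (clue 4).
That leaves lemonade as the drink for house 1.
So house 3 gets cider for drink.
Clue 1: the oboe player is in house 2.
Clue 2: the person who makes cake is in house 2.
Clue 5 places the piano player in house 1.
The only dessert still possible for house 3 is tarts.
House 3's instrument must be harp (nothing else left).
So: house 1 = lemonade/gelato/piano, house 2 = wine/cake/oboe, house 3 = cider/tarts/harp.

cake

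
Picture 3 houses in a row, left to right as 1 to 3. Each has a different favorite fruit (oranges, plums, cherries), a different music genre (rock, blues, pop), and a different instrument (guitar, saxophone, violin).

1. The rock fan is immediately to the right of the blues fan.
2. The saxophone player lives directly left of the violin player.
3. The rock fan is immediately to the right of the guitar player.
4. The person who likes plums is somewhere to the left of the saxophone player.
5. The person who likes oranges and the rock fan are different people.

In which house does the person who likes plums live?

1

From clue 4, the person who likes plums must be in house 1.
Clue 4 places the saxophone player in house 2.
House 1's instrument must be guitar (nothing else left).
The only instrument still possible for house 3 is violin.
By clue 3, the rock fan is in house 2.
From clue 5, the person who likes oranges must be in house 3.
That leaves cherries as the favorite fruit for house 2.
That leaves blues as the music genre for house 1.
House 3 music genre: only pop fits.
So: house 1 = plums/blues/guitar, house 2 = cherries/rock/saxophone, house 3 = oranges/pop/violin.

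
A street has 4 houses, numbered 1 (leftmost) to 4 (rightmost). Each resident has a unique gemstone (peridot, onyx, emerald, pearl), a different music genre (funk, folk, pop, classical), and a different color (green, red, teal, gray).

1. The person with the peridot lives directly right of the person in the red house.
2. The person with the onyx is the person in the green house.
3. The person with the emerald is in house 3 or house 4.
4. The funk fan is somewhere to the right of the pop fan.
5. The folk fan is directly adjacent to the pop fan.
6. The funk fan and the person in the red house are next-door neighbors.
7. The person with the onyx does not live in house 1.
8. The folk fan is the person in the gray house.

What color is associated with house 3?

red

House 1 gemstone: only pearl fits.
The person with the emerald is narrowed to house 3 or 4; consider each.
Placing it in house 4 leads to a contradiction, so it's in house 3.
The person with the onyx is narrowed to house 2 or 4; consider each.
Placing it in house 4 leads to a contradiction, so it's in house 2.
By clue 2, the person in the green house is in house 2.
House 4's gemstone must be peridot (nothing else left).
Clue 1 places the person in the red house in house 3.
The funk fan is in house 4 (clue 4).
House 1 music genre: only folk fits.
The pop fan is in house 2 (clue 5).
Clue 8 places the person in the gray house in house 1.
So house 3 gets classical for music genre.
The only color still possible for house 4 is teal.
So: house 1 = pearl/folk/gray, house 2 = onyx/pop/green, house 3 = emerald/classical/red, house 4 = peridot/funk/teal.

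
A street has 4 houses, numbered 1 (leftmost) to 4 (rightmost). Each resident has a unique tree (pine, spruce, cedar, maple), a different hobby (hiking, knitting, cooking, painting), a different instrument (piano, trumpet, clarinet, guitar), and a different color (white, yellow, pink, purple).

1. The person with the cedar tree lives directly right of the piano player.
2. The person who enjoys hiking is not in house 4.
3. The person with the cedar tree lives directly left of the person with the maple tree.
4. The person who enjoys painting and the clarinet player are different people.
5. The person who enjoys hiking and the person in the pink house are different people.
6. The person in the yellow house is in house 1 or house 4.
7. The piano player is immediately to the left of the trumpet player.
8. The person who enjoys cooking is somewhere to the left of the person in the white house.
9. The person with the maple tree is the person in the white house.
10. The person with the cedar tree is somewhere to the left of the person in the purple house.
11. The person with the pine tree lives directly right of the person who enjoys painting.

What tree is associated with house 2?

That leaves spruce as the tree for house 1.
That leaves knitting as the hobby for house 4.
House 2 color: only pink fits.
That leaves yellow as the color for house 1.
The person with the cedar tree is narrowed to house 2 or 3; consider each.
Placing it in house 3 leads to a contradiction, so it's in house 2.
Clue 1 places the piano player in house 1.
The person with the maple tree is in house 3 (clue 3).
By clue 7, the trumpet player is in house 2.
By clue 9, the person in the white house is in house 3.
House 4 tree: only pine fits.
House 4's color must be purple (nothing else left).
The person who enjoys painting is in house 3 (clue 11).
House 2 hobby: only cooking fits.
Clue 4: the clarinet player is in house 4.
The only hobby still possible for house 1 is hiking.
That leaves guitar as the instrument for house 3.
So: house 1 = spruce/hiking/piano/yellow, house 2 = cedar/cooking/trumpet/pink, house 3 = maple/painting/guitar/white, house 4 = pine/knitting/clarinet/purple.

cedar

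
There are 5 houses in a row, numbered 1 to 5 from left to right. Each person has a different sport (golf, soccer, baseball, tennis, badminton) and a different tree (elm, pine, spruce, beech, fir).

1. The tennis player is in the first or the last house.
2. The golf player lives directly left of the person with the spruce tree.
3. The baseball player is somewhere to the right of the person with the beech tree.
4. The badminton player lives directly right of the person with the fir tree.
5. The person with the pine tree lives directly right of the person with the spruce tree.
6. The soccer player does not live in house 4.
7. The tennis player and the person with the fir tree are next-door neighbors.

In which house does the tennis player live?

House 4 sport: only baseball fits.
The badminton player is narrowed to house 3 or 5; consider each.
Placing it in house 5 leads to a contradiction, so it's in house 3.
Clue 4: the person with the fir tree is in house 2.
Clue 7: the tennis player is in house 1.
That leaves soccer as the sport for house 5.
The person with the spruce tree is in house 3 (clue 2).
From clue 5, the person with the pine tree must be in house 4.
House 2 sport: only golf fits.
House 1 tree: only beech fits.
So house 5 gets elm for tree.
So: house 1 = tennis/beech, house 2 = golf/fir, house 3 = badminton/spruce, house 4 = baseball/pine, house 5 = soccer/elm.

1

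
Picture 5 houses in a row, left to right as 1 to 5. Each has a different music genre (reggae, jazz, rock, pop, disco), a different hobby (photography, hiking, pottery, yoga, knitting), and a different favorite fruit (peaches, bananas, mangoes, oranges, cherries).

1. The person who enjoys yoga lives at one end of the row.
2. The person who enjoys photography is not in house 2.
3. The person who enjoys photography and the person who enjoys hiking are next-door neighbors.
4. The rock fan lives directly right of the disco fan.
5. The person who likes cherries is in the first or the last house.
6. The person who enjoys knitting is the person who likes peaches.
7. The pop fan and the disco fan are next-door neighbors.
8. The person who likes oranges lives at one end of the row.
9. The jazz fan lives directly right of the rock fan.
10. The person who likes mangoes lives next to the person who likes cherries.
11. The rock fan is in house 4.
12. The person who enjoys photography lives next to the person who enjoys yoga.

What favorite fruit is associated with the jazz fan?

cherries

Clue 11 places the rock fan in house 4.
Clue 12: the person who enjoys photography is in house 4.
By clue 12, the person who enjoys yoga is in house 5.
Clue 3 places the person who enjoys hiking in house 3.
From clue 4, the disco fan must be in house 3.
Clue 7 places the pop fan in house 2.
By clue 9, the jazz fan is in house 5.
That leaves reggae as the music genre for house 1.
That leaves bananas as the favorite fruit for house 3.
That leaves mangoes as the favorite fruit for house 4.
Clue 10: the person who likes cherries is in house 5.
House 2 favorite fruit: only peaches fits.
The person who enjoys knitting is in house 2 (clue 6).
House 1's hobby must be pottery (nothing else left).
That leaves oranges as the favorite fruit for house 1.
So: house 1 = reggae/pottery/oranges, house 2 = pop/knitting/peaches, house 3 = disco/hiking/bananas, house 4 = rock/photography/mangoes, house 5 = jazz/yoga/cherries.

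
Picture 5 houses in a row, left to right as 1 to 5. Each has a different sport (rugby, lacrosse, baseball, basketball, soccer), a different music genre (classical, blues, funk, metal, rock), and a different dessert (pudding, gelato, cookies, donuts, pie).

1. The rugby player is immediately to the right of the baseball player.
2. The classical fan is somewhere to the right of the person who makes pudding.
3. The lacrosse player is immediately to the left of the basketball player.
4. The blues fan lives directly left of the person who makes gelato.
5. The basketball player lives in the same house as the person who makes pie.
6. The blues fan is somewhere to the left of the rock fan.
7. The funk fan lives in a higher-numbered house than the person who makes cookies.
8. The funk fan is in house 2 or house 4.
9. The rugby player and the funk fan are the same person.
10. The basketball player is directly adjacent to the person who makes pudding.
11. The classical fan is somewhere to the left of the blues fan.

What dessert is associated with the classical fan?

pie

The only music genre still possible for house 1 is metal.
That leaves rock as the music genre for house 5.
So house 5 gets soccer for sport.
The only sport still possible for house 4 is rugby.
Clue 1: the baseball player is in house 3.
By clue 9, the funk fan is in house 4.
House 1 sport: only lacrosse fits.
The only sport still possible for house 2 is basketball.
That leaves classical as the music genre for house 2.
House 3's music genre must be blues (nothing else left).
By clue 2, the person who makes pudding is in house 1.
Clue 4: the person who makes gelato is in house 4.
By clue 5, the person who makes pie is in house 2.
So house 5 gets donuts for dessert.
House 3's dessert must be cookies (nothing else left).
So: house 1 = lacrosse/metal/pudding, house 2 = basketball/classical/pie, house 3 = baseball/blues/cookies, house 4 = rugby/funk/gelato, house 5 = soccer/rock/donuts.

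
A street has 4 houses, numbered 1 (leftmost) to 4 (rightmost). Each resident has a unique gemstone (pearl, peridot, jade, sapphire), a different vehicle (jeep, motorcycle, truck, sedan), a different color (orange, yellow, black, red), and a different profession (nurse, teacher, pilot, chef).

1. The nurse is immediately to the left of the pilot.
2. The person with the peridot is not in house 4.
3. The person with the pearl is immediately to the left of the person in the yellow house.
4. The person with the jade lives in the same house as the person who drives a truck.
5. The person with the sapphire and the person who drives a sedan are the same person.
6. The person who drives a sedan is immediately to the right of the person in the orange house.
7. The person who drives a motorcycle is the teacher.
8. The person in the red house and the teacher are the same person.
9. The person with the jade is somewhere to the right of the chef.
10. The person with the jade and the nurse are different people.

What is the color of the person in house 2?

The person with the jade is narrowed to house 2 or 3 or 4; consider each.
Placing it in house 2 and house 3 leads to a contradiction, so it's in house 4.
By clue 4, the person who drives a truck is in house 4.
The only profession still possible for house 4 is pilot.
From clue 1, the nurse must be in house 3.
The person with the sapphire is narrowed to house 2 or 3; consider each.
Placing it in house 2 leads to a contradiction, so it's in house 3.
Clue 5: the person who drives a sedan is in house 3.
Clue 6 places the person in the orange house in house 2.
The only color still possible for house 1 is red.
From clue 3, the person with the pearl must be in house 2.
From clue 3, the person in the yellow house must be in house 3.
By clue 8, the teacher is in house 1.
House 1 gemstone: only peridot fits.
So house 4 gets black for color.
That leaves chef as the profession for house 2.
From clue 7, the person who drives a motorcycle must be in house 1.
So house 2 gets jeep for vehicle.
So: house 1 = peridot/motorcycle/red/teacher, house 2 = pearl/jeep/orange/chef, house 3 = sapphire/sedan/yellow/nurse, house 4 = jade/truck/black/pilot.

orange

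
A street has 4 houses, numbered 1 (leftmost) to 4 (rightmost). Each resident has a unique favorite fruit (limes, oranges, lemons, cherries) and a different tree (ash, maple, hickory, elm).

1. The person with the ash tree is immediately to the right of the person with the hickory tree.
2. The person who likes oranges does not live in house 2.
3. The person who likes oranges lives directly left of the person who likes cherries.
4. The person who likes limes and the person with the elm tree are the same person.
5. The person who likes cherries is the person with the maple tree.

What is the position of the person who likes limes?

The person who likes cherries is narrowed to house 2 or 4; consider each.
Placing it in house 2 leads to a contradiction, so it's in house 4.
Clue 3 places the person who likes oranges in house 3.
From clue 5, the person with the maple tree must be in house 4.
The only tree still possible for house 3 is ash.
Clue 1 places the person with the hickory tree in house 2.
That leaves elm as the tree for house 1.
Clue 4 places the person who likes limes in house 1.
So house 2 gets lemons for favorite fruit.
So: house 1 = limes/elm, house 2 = lemons/hickory, house 3 = oranges/ash, house 4 = cherries/maple.

1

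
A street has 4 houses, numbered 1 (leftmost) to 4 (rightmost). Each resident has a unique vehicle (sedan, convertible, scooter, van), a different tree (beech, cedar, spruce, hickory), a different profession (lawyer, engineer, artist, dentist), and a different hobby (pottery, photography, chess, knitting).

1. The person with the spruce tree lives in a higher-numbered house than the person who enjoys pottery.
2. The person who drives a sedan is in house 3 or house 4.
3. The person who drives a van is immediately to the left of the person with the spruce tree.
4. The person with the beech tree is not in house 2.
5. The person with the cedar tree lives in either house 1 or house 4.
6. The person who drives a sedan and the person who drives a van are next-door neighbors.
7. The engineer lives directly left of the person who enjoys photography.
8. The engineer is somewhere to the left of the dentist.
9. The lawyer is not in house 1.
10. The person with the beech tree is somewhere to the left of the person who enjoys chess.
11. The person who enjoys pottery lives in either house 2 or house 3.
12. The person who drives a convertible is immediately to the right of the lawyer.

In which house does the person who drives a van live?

2

House 1 vehicle: only scooter fits.
So house 2 gets van for vehicle.
House 1's hobby must be knitting (nothing else left).
The person with the spruce tree is in house 3 (clue 3).
The person who drives a sedan is in house 3 (clue 6).
House 4's vehicle must be convertible (nothing else left).
So house 2 gets hickory for tree.
House 4's tree must be cedar (nothing else left).
Clue 1: the person who enjoys pottery is in house 2.
Clue 12 places the lawyer in house 3.
House 1's tree must be beech (nothing else left).
From clue 7, the engineer must be in house 2.
Clue 7: the person who enjoys photography is in house 3.
From clue 8, the dentist must be in house 4.
House 1 profession: only artist fits.
So house 4 gets chess for hobby.
So: house 1 = scooter/beech/artist/knitting, house 2 = van/hickory/engineer/pottery, house 3 = sedan/spruce/lawyer/photography, house 4 = convertible/cedar/dentist/chess.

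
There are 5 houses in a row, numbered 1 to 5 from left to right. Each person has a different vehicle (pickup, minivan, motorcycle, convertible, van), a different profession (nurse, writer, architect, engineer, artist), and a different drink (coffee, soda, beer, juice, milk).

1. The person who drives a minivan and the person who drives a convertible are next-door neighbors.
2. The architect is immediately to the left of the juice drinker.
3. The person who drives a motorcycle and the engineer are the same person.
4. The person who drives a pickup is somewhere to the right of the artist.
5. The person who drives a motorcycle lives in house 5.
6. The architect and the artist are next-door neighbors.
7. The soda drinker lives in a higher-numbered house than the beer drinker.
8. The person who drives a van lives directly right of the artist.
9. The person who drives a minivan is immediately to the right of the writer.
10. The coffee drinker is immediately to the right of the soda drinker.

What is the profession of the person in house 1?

Clue 5 places the person who drives a motorcycle in house 5.
House 1 vehicle: only convertible fits.
The person who drives a minivan is in house 2 (clue 1).
The engineer is in house 5 (clue 3).
Clue 9: the writer is in house 1.
The person who drives a pickup is narrowed to house 3 or 4; consider each.
Placing it in house 3 leads to a contradiction, so it's in house 4.
House 3's vehicle must be van (nothing else left).
From clue 8, the artist must be in house 2.
Clue 6: the architect is in house 3.
So house 4 gets nurse for profession.
The juice drinker is in house 4 (clue 2).
From clue 10, the coffee drinker must be in house 3.
Clue 10 places the soda drinker in house 2.
House 1 drink: only beer fits.
The only drink still possible for house 5 is milk.
So: house 1 = convertible/writer/beer, house 2 = minivan/artist/soda, house 3 = van/architect/coffee, house 4 = pickup/nurse/juice, house 5 = motorcycle/engineer/milk.

writer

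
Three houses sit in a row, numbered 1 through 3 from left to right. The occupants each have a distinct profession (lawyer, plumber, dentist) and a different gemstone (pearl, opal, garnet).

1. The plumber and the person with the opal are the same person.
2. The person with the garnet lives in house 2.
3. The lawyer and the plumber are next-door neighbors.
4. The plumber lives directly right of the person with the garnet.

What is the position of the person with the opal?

From clue 2, the person with the garnet must be in house 2.
The plumber is in house 3 (clue 4).
From clue 1, the person with the opal must be in house 3.
From clue 3, the lawyer must be in house 2.
So house 1 gets dentist for profession.
That leaves pearl as the gemstone for house 1.
So: house 1 = dentist/pearl, house 2 = lawyer/garnet, house 3 = plumber/opal.

3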